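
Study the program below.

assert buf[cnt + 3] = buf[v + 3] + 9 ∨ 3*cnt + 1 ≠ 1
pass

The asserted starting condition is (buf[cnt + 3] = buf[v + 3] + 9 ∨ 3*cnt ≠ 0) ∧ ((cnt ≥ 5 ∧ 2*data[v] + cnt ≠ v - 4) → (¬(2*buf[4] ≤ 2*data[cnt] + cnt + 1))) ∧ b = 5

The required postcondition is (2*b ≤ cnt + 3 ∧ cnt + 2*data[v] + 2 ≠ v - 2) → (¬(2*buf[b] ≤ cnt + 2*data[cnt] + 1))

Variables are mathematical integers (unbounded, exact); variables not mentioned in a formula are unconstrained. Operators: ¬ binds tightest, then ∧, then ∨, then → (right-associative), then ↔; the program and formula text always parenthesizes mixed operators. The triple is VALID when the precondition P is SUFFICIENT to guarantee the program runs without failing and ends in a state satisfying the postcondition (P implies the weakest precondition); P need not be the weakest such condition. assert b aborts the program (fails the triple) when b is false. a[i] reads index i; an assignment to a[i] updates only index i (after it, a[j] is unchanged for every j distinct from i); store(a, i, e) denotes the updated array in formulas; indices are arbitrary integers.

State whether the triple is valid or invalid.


Working backward. After the program, the postcondition (2*b ≤ cnt + 3 ∧ cnt + 2*data[v] + 2 ≠ v - 2) → (¬(2*buf[b] ≤ cnt + 2*data[cnt] + 1)) must hold; in canonical form it is (2*b ≤ cnt + 3 ∧ 2*data[v] + cnt ≠ v - 4) → (¬(2*buf[b] ≤ 2*data[cnt] + cnt + 1)).
Before skip: (2*b ≤ cnt + 3 ∧ 2*data[v] + cnt ≠ v - 4) → (¬(2*buf[b] ≤ 2*data[cnt] + cnt + 1))
Before assert buf[cnt + 3] = buf[v + 3] + 9 ∨ 3*cnt + 1 ≠ 1: (buf[cnt + 3] = buf[v + 3] + 9 ∨ 3*cnt ≠ 0) ∧ ((2*b ≤ cnt + 3 ∧ 2*data[v] + cnt ≠ v - 4) → (¬(2*buf[b] ≤ 2*data[cnt] + cnt + 1)))
The weakest precondition is (buf[cnt + 3] = buf[v + 3] + 9 ∨ 3*cnt ≠ 0) ∧ ((2*b ≤ cnt + 3 ∧ 2*data[v] + cnt ≠ v - 4) → (¬(2*buf[b] ≤ 2*data[cnt] + cnt + 1))).
Check whether (buf[cnt + 3] = buf[v + 3] + 9 ∨ 3*cnt ≠ 0) ∧ ((cnt ≥ 5 ∧ 2*data[v] + cnt ≠ v - 4) → (¬(2*buf[4] ≤ 2*data[cnt] + cnt + 1))) ∧ b = 5 implies it.
Countermodel: at the initial state b = 5, buf = {[0] = 6521, [3] = 6521, [4] = 6521, [5] = -30152, [8] = 6521, [11] = 6521, elsewhere 6521}, cnt = 8, data = {[0] = 11794, [3] = 6516, [4] = 6516, [5] = 6516, [8] = 6516, [11] = 6516, elsewhere 6516}, v = 0, the precondition holds but the weakest precondition fails.
Answer: invalid


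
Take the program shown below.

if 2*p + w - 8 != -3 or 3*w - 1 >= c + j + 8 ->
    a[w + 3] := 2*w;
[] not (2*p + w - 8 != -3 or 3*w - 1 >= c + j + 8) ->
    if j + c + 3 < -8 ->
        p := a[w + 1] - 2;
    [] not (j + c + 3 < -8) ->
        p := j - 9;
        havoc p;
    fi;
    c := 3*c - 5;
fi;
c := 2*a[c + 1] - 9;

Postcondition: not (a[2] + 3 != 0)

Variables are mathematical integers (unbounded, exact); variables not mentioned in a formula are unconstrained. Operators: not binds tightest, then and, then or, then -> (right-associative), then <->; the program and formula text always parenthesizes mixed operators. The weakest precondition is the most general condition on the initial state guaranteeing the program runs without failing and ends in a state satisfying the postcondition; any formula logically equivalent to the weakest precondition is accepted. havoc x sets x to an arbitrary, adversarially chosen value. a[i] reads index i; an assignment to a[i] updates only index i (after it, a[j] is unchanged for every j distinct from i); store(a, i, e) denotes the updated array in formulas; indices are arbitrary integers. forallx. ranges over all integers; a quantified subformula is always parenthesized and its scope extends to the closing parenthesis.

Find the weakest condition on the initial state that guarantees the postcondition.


Working backward. After the program, the postcondition not (a[2] + 3 != 0) must hold; in canonical form it is not (a[2] != -3).
Before c := 2*a[c + 1] - 9: not (a[2] != -3)
Then branch requires not (store(a, w + 3, 2*w)[2] != -3); else branch requires (c + j < -11 -> (not (a[2] != -3))) and ((not (c + j < -11)) -> (not (a[2] != -3))).
Before the if: ((2*p + w != 5 or 3*w >= c + j + 9) -> (not (store(a, w + 3, 2*w)[2] != -3))) and ((not (2*p + w != 5 or 3*w >= c + j + 9)) -> ((c + j < -11 -> (not (a[2] != -3))) and ((not (c + j < -11)) -> (not (a[2] != -3)))))
Answer: WP = ((2*p + w != 5 or 3*w >= c + j + 9) -> (not (store(a, w + 3, 2*w)[2] != -3))) and ((not (2*p + w != 5 or 3*w >= c + j + 9)) -> ((c + j < -11 -> (not (a[2] != -3))) and ((not (c + j < -11)) -> (not (a[2] != -3)))))


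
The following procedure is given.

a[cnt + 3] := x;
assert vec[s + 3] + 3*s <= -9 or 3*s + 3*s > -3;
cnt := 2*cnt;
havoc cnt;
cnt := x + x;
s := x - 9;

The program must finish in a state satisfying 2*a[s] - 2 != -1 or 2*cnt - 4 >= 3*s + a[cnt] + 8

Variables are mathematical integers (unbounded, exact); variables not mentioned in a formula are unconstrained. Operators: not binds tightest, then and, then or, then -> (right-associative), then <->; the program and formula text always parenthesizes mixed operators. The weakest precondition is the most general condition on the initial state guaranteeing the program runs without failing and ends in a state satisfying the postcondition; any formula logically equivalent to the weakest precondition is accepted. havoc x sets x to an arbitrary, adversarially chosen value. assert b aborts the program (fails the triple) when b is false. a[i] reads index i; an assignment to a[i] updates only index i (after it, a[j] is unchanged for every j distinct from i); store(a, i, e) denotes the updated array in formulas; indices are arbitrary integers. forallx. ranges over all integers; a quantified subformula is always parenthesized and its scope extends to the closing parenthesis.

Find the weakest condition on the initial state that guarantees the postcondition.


Working backward. After the program, the postcondition 2*a[s] - 2 != -1 or 2*cnt - 4 >= 3*s + a[cnt] + 8 must hold; in canonical form it is 2*a[s] != 1 or 2*cnt >= a[cnt] + 3*s + 12.
Before s := x - 9: 2*a[x - 9] != 1 or 2*cnt >= a[cnt] + 3*x - 15
Before cnt := x + x: 2*a[x - 9] != 1 or x >= a[2*x] - 15
Before havoc cnt: 2*a[x - 9] != 1 or x >= a[2*x] - 15
Before cnt := 2*cnt: 2*a[x - 9] != 1 or x >= a[2*x] - 15
Before assert vec[s + 3] + 3*s <= -9 or 3*s + 3*s > -3: (vec[s + 3] + 3*s <= -9 or 6*s > -3) and (2*a[x - 9] != 1 or x >= a[2*x] - 15)
Before a[cnt + 3] := x: (vec[s + 3] + 3*s <= -9 or 6*s > -3) and (2*store(a, cnt + 3, x)[x - 9] != 1 or x >= store(a, cnt + 3, x)[2*x] - 15)
Answer: WP = (vec[s + 3] + 3*s <= -9 or 6*s > -3) and (2*store(a, cnt + 3, x)[x - 9] != 1 or x >= store(a, cnt + 3, x)[2*x] - 15)


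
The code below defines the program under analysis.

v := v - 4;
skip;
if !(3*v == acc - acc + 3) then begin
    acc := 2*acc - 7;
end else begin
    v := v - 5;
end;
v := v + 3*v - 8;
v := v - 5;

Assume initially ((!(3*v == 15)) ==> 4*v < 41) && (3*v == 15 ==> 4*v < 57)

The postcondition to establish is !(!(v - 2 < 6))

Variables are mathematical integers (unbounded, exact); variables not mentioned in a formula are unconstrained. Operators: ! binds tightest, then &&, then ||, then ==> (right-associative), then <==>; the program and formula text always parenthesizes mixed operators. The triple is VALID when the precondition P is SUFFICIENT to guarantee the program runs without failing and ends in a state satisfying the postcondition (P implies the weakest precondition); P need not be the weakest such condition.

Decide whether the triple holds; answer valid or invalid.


Working backward. After the program, the postcondition !(!(v - 2 < 6)) must hold; in canonical form it is v < 8.
Before v := v - 5: v < 13
Before v := v + 3*v - 8: 4*v < 21
Then branch requires 4*v < 21; else branch requires 4*v < 41.
Before the if: ((!(3*v == 3)) ==> 4*v < 21) && (3*v == 3 ==> 4*v < 41)
Before skip: ((!(3*v == 3)) ==> 4*v < 21) && (3*v == 3 ==> 4*v < 41)
Before v := v - 4: ((!(3*v == 15)) ==> 4*v < 37) && (3*v == 15 ==> 4*v < 57)
The weakest precondition is ((!(3*v == 15)) ==> 4*v < 37) && (3*v == 15 ==> 4*v < 57).
Check whether ((!(3*v == 15)) ==> 4*v < 41) && (3*v == 15 ==> 4*v < 57) implies it.
Countermodel: at the initial state v = 10, the precondition holds but the weakest precondition fails.
Answer: invalid


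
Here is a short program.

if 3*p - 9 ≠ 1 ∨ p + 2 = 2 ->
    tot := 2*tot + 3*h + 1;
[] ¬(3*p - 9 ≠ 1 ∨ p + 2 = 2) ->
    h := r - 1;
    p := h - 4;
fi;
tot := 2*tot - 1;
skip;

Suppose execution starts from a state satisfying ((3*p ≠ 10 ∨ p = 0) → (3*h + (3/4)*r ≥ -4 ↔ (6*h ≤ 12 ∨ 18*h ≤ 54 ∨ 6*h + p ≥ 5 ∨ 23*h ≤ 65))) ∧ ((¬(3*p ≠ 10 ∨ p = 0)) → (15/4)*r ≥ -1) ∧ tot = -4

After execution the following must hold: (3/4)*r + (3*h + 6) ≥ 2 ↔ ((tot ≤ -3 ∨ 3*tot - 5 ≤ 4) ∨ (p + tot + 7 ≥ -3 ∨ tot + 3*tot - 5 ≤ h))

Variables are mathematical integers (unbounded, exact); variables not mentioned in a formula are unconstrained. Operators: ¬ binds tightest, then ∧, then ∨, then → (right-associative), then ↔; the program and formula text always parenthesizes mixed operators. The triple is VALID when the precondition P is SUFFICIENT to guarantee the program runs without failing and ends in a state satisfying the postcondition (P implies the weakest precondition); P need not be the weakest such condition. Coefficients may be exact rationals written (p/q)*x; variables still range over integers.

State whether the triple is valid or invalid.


Working backward. After the program, the postcondition (3/4)*r + (3*h + 6) ≥ 2 ↔ ((tot ≤ -3 ∨ 3*tot - 5 ≤ 4) ∨ (p + tot + 7 ≥ -3 ∨ tot + 3*tot - 5 ≤ h)) must hold; in canonical form it is 3*h + (3/4)*r ≥ -4 ↔ (tot ≤ -3 ∨ 3*tot ≤ 9 ∨ p + tot ≥ -10 ∨ 4*tot ≤ h + 5).
Before skip: 3*h + (3/4)*r ≥ -4 ↔ (tot ≤ -3 ∨ 3*tot ≤ 9 ∨ p + tot ≥ -10 ∨ 4*tot ≤ h + 5)
Before tot := 2*tot - 1: 3*h + (3/4)*r ≥ -4 ↔ (2*tot ≤ -2 ∨ 6*tot ≤ 12 ∨ p + 2*tot ≥ -9 ∨ 8*tot ≤ h + 9)
Then branch requires 3*h + (3/4)*r ≥ -4 ↔ (6*h + 4*tot ≤ -4 ∨ 18*h + 12*tot ≤ 6 ∨ 6*h + p + 4*tot ≥ -11 ∨ 23*h + 16*tot ≤ 1); else branch requires (15/4)*r ≥ -1 ↔ (2*tot ≤ -2 ∨ 6*tot ≤ 12 ∨ r + 2*tot ≥ -4 ∨ 8*tot ≤ r + 8).
Before the if: ((3*p ≠ 10 ∨ p = 0) → (3*h + (3/4)*r ≥ -4 ↔ (6*h + 4*tot ≤ -4 ∨ 18*h + 12*tot ≤ 6 ∨ 6*h + p + 4*tot ≥ -11 ∨ 23*h + 16*tot ≤ 1))) ∧ ((¬(3*p ≠ 10 ∨ p = 0)) → ((15/4)*r ≥ -1 ↔ (2*tot ≤ -2 ∨ 6*tot ≤ 12 ∨ r + 2*tot ≥ -4 ∨ 8*tot ≤ r + 8)))
The weakest precondition is ((3*p ≠ 10 ∨ p = 0) → (3*h + (3/4)*r ≥ -4 ↔ (6*h + 4*tot ≤ -4 ∨ 18*h + 12*tot ≤ 6 ∨ 6*h + p + 4*tot ≥ -11 ∨ 23*h + 16*tot ≤ 1))) ∧ ((¬(3*p ≠ 10 ∨ p = 0)) → ((15/4)*r ≥ -1 ↔ (2*tot ≤ -2 ∨ 6*tot ≤ 12 ∨ r + 2*tot ≥ -4 ∨ 8*tot ≤ r + 8))).
Check whether ((3*p ≠ 10 ∨ p = 0) → (3*h + (3/4)*r ≥ -4 ↔ (6*h ≤ 12 ∨ 18*h ≤ 54 ∨ 6*h + p ≥ 5 ∨ 23*h ≤ 65))) ∧ ((¬(3*p ≠ 10 ∨ p = 0)) → (15/4)*r ≥ -1) ∧ tot = -4 implies it.
Every state satisfying the precondition satisfies the weakest precondition: the implication holds.
Answer: valid


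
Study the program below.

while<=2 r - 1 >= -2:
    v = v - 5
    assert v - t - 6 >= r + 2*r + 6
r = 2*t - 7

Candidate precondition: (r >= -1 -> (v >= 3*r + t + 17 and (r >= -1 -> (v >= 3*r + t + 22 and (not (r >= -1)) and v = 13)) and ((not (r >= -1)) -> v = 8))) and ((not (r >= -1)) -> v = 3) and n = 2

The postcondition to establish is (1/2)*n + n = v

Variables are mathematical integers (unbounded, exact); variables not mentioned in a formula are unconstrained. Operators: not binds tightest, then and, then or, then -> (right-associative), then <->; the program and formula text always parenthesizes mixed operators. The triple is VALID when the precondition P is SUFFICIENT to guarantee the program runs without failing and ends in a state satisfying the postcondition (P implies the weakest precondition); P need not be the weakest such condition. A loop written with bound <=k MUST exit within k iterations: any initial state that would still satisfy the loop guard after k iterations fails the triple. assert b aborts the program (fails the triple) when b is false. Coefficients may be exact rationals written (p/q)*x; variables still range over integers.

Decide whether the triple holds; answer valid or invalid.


Working backward. After the program, the postcondition (1/2)*n + n = v must hold; in canonical form it is (3/2)*n = v.
Before r := 2*t - 7: (3/2)*n = v
Before the loop (bound <=2), unroll the exhaustion recursion (WP_0 = exit-now case; WP_j = one more guarded iteration, up to j = 2):
  WP_0: (not (r >= -1)) and (3/2)*n = v
  WP_1: (r >= -1 -> (v >= 3*r + t + 17 and (not (r >= -1)) and (3/2)*n = v - 5)) and ((not (r >= -1)) -> (3/2)*n = v)
  WP_2: (r >= -1 -> (v >= 3*r + t + 17 and (r >= -1 -> (v >= 3*r + t + 22 and (not (r >= -1)) and (3/2)*n = v - 10)) and ((not (r >= -1)) -> (3/2)*n = v - 5))) and ((not (r >= -1)) -> (3/2)*n = v)
So before the loop: (r >= -1 -> (v >= 3*r + t + 17 and (r >= -1 -> (v >= 3*r + t + 22 and (not (r >= -1)) and (3/2)*n = v - 10)) and ((not (r >= -1)) -> (3/2)*n = v - 5))) and ((not (r >= -1)) -> (3/2)*n = v)
The weakest precondition is (r >= -1 -> (v >= 3*r + t + 17 and (r >= -1 -> (v >= 3*r + t + 22 and (not (r >= -1)) and (3/2)*n = v - 10)) and ((not (r >= -1)) -> (3/2)*n = v - 5))) and ((not (r >= -1)) -> (3/2)*n = v).
Check whether (r >= -1 -> (v >= 3*r + t + 17 and (r >= -1 -> (v >= 3*r + t + 22 and (not (r >= -1)) and v = 13)) and ((not (r >= -1)) -> v = 8))) and ((not (r >= -1)) -> v = 3) and n = 2 implies it.
Every state satisfying the precondition satisfies the weakest precondition: the implication holds.
Answer: valid


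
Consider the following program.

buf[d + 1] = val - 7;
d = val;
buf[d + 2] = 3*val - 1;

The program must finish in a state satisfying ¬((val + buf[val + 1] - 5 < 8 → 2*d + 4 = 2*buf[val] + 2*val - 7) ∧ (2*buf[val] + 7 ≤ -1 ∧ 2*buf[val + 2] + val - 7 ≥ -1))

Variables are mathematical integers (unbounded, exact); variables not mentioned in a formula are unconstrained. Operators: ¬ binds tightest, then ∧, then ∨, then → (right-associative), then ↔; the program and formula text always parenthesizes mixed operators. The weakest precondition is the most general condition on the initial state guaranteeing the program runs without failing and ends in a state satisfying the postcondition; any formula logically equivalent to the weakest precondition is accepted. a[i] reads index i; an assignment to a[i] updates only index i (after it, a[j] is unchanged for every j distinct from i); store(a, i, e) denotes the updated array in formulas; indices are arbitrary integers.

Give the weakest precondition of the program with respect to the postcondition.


Working backward. After the program, the postcondition ¬((val + buf[val + 1] - 5 < 8 → 2*d + 4 = 2*buf[val] + 2*val - 7) ∧ (2*buf[val] + 7 ≤ -1 ∧ 2*buf[val + 2] + val - 7 ≥ -1)) must hold; in canonical form it is ¬((buf[val + 1] + val < 13 → 2*d = 2*buf[val] + 2*val - 11) ∧ 2*buf[val] ≤ -8 ∧ 2*buf[val + 2] + val ≥ 6).
Before buf[d + 2] := 3*val - 1: ¬((store(buf, d + 2, 3*val - 1)[val + 1] + val < 13 → 2*d = 2*store(buf, d + 2, 3*val - 1)[val] + 2*val - 11) ∧ 2*store(buf, d + 2, 3*val - 1)[val] ≤ -8 ∧ 2*store(buf, d + 2, 3*val - 1)[val + 2] + val ≥ 6)
Before d := val: ¬((store(buf, val + 2, 3*val - 1)[val + 1] + val < 13 → 2*store(buf, val + 2, 3*val - 1)[val] = 11) ∧ 2*store(buf, val + 2, 3*val - 1)[val] ≤ -8 ∧ 2*store(buf, val + 2, 3*val - 1)[val + 2] + val ≥ 6)
Before buf[d + 1] := val - 7: ¬((store(store(buf, d + 1, val - 7), val + 2, 3*val - 1)[val + 1] + val < 13 → 2*store(store(buf, d + 1, val - 7), val + 2, 3*val - 1)[val] = 11) ∧ 2*store(store(buf, d + 1, val - 7), val + 2, 3*val - 1)[val] ≤ -8 ∧ 2*store(store(buf, d + 1, val - 7), val + 2, 3*val - 1)[val + 2] + val ≥ 6)
Answer: WP = ¬((store(store(buf, d + 1, val - 7), val + 2, 3*val - 1)[val + 1] + val < 13 → 2*store(store(buf, d + 1, val - 7), val + 2, 3*val - 1)[val] = 11) ∧ 2*store(store(buf, d + 1, val - 7), val + 2, 3*val - 1)[val] ≤ -8 ∧ 2*store(store(buf, d + 1, val - 7), val + 2, 3*val - 1)[val + 2] + val ≥ 6)


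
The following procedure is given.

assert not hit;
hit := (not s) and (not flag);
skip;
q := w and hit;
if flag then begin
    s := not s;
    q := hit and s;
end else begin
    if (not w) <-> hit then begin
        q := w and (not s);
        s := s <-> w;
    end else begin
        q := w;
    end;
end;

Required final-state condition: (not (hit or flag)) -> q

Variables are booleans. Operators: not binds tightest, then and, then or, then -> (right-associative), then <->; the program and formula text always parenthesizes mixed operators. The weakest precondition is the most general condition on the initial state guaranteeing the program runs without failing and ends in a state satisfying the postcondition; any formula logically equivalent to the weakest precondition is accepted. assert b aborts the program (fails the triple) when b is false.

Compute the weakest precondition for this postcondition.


Working backward. After the program, (not (hit or flag)) -> q must hold.
Then branch requires (not (hit or flag)) -> (hit and (not s)); else branch requires (((not w) <-> hit) -> ((not (hit or flag)) -> (w and (not s)))) and ((not ((not w) <-> hit)) -> ((not (hit or flag)) -> w)).
Before the if: (flag -> ((not (hit or flag)) -> (hit and (not s)))) and ((not flag) -> ((((not w) <-> hit) -> ((not (hit or flag)) -> (w and (not s)))) and ((not ((not w) <-> hit)) -> ((not (hit or flag)) -> w))))
Before q := w and hit: (flag -> ((not (hit or flag)) -> (hit and (not s)))) and ((not flag) -> ((((not w) <-> hit) -> ((not (hit or flag)) -> (w and (not s)))) and ((not ((not w) <-> hit)) -> ((not (hit or flag)) -> w))))
Before skip: (flag -> ((not (hit or flag)) -> (hit and (not s)))) and ((not flag) -> ((((not w) <-> hit) -> ((not (hit or flag)) -> (w and (not s)))) and ((not ((not w) <-> hit)) -> ((not (hit or flag)) -> w))))
Before hit := (not s) and (not flag): (flag -> ((not (((not s) and (not flag)) or flag)) -> ((not s) and (not flag)))) and ((not flag) -> ((((not w) <-> ((not s) and (not flag))) -> ((not (((not s) and (not flag)) or flag)) -> (w and (not s)))) and ((not ((not w) <-> ((not s) and (not flag)))) -> ((not (((not s) and (not flag)) or flag)) -> w))))
Before assert not hit: (not hit) and (flag -> ((not (((not s) and (not flag)) or flag)) -> ((not s) and (not flag)))) and ((not flag) -> ((((not w) <-> ((not s) and (not flag))) -> ((not (((not s) and (not flag)) or flag)) -> (w and (not s)))) and ((not ((not w) <-> ((not s) and (not flag)))) -> ((not (((not s) and (not flag)) or flag)) -> w))))
Answer: WP = (not hit) and (flag -> ((not (((not s) and (not flag)) or flag)) -> ((not s) and (not flag)))) and ((not flag) -> ((((not w) <-> ((not s) and (not flag))) -> ((not (((not s) and (not flag)) or flag)) -> (w and (not s)))) and ((not ((not w) <-> ((not s) and (not flag)))) -> ((not (((not s) and (not flag)) or flag)) -> w))))


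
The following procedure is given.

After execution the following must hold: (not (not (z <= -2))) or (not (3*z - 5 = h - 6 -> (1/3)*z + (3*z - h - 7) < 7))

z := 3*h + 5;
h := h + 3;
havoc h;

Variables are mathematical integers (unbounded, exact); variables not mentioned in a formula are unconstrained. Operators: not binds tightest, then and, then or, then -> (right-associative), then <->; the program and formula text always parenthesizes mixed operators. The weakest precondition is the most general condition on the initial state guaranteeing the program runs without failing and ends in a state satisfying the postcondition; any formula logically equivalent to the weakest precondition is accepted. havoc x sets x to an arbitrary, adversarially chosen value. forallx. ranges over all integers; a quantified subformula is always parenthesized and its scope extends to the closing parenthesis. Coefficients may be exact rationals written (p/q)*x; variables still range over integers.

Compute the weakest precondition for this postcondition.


Working backward. After the program, the postcondition (not (not (z <= -2))) or (not (3*z - 5 = h - 6 -> (1/3)*z + (3*z - h - 7) < 7)) must hold; in canonical form it is z <= -2 or (not (3*z = h - 1 -> (10/3)*z < h + 14)).
Before havoc h: forall h_1. (z <= -2 or (not (3*z = h_1 - 1 -> (10/3)*z < h_1 + 14)))
Before h := h + 3: forall h_1. (z <= -2 or (not (3*z = h_1 - 1 -> (10/3)*z < h_1 + 14)))
Before z := 3*h + 5: forall h_1. (3*h <= -7 or (not (9*h = h_1 - 16 -> 10*h < h_1 - 8/3)))
Answer: WP = forall h_1. (3*h <= -7 or (not (9*h = h_1 - 16 -> 10*h < h_1 - 8/3)))


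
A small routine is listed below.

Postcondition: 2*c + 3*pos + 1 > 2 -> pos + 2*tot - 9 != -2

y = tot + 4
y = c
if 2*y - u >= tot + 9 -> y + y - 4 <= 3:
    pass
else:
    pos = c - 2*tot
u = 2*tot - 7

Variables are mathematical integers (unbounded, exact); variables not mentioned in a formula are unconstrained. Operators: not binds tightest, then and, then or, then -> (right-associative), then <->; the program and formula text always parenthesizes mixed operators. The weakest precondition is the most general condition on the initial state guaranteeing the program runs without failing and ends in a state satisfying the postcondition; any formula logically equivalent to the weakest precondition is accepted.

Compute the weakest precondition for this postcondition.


Working backward. After the program, the postcondition 2*c + 3*pos + 1 > 2 -> pos + 2*tot - 9 != -2 must hold; in canonical form it is 2*c + 3*pos > 1 -> pos + 2*tot != 7.
Before u := 2*tot - 7: 2*c + 3*pos > 1 -> pos + 2*tot != 7
Then branch requires 2*c + 3*pos > 1 -> pos + 2*tot != 7; else branch requires 5*c > 6*tot + 1 -> c != 7.
Before the if: ((2*y >= tot + u + 9 -> 2*y <= 7) -> (2*c + 3*pos > 1 -> pos + 2*tot != 7)) and ((not (2*y >= tot + u + 9 -> 2*y <= 7)) -> (5*c > 6*tot + 1 -> c != 7))
Before y := c: ((2*c >= tot + u + 9 -> 2*c <= 7) -> (2*c + 3*pos > 1 -> pos + 2*tot != 7)) and ((not (2*c >= tot + u + 9 -> 2*c <= 7)) -> (5*c > 6*tot + 1 -> c != 7))
Before y := tot + 4: ((2*c >= tot + u + 9 -> 2*c <= 7) -> (2*c + 3*pos > 1 -> pos + 2*tot != 7)) and ((not (2*c >= tot + u + 9 -> 2*c <= 7)) -> (5*c > 6*tot + 1 -> c != 7))
Answer: WP = ((2*c >= tot + u + 9 -> 2*c <= 7) -> (2*c + 3*pos > 1 -> pos + 2*tot != 7)) and ((not (2*c >= tot + u + 9 -> 2*c <= 7)) -> (5*c > 6*tot + 1 -> c != 7))


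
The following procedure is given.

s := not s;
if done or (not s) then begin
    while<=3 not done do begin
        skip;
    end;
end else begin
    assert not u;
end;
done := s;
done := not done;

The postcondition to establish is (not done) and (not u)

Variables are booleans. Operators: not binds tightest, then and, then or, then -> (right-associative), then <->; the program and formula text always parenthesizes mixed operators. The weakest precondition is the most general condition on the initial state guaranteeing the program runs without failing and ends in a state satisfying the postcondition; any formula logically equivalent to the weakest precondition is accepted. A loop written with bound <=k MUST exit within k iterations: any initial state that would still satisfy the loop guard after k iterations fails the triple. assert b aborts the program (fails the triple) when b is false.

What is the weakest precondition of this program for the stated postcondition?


Working backward. After the program, (not done) and (not u) must hold.
Before done := not done: done and (not u)
Before done := s: s and (not u)
Then branch requires ((not done) -> (((not done) -> (((not done) -> (done and s and (not u))) and (done -> (s and (not u))))) and (done -> (s and (not u))))) and (done -> (s and (not u))); else branch requires (not u) and s.
Before the if: ((done or (not s)) -> (((not done) -> (((not done) -> (((not done) -> (done and s and (not u))) and (done -> (s and (not u))))) and (done -> (s and (not u))))) and (done -> (s and (not u))))) and ((not (done or (not s))) -> ((not u) and s))
Before s := not s: ((done or s) -> (((not done) -> (((not done) -> (((not done) -> (done and (not s) and (not u))) and (done -> ((not s) and (not u))))) and (done -> ((not s) and (not u))))) and (done -> ((not s) and (not u))))) and ((not (done or s)) -> ((not u) and (not s)))
Answer: WP = ((done or s) -> (((not done) -> (((not done) -> (((not done) -> (done and (not s) and (not u))) and (done -> ((not s) and (not u))))) and (done -> ((not s) and (not u))))) and (done -> ((not s) and (not u))))) and ((not (done or s)) -> ((not u) and (not s)))


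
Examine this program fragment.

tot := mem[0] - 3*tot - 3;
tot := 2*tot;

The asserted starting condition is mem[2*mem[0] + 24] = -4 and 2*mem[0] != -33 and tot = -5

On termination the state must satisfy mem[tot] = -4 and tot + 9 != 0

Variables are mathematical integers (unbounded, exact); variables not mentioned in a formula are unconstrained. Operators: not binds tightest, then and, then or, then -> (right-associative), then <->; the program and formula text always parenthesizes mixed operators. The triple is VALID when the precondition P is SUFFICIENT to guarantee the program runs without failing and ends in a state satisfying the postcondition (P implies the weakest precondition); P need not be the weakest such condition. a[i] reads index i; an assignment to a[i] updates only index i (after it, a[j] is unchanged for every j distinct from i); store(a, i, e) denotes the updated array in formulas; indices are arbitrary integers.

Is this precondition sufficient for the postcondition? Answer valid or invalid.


Working backward. After the program, the postcondition mem[tot] = -4 and tot + 9 != 0 must hold; in canonical form it is mem[tot] = -4 and tot != -9.
Before tot := 2*tot: mem[2*tot] = -4 and 2*tot != -9
Before tot := mem[0] - 3*tot - 3: mem[2*mem[0] - 6*tot - 6] = -4 and 2*mem[0] != 6*tot - 3
The weakest precondition is mem[2*mem[0] - 6*tot - 6] = -4 and 2*mem[0] != 6*tot - 3.
Check whether mem[2*mem[0] + 24] = -4 and 2*mem[0] != -33 and tot = -5 implies it.
Every state satisfying the precondition satisfies the weakest precondition: the implication holds.
Answer: valid


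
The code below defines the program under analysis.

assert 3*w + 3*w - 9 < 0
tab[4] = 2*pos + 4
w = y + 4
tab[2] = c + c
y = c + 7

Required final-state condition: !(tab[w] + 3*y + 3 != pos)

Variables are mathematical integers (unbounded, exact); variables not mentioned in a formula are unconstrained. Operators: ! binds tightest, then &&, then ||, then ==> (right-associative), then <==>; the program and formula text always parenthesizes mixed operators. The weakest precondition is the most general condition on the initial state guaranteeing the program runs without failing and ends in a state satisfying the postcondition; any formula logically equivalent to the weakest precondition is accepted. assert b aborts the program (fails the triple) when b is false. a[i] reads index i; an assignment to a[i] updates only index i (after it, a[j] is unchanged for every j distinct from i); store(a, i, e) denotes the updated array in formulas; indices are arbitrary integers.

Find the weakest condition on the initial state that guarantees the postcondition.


Working backward. After the program, the postcondition !(tab[w] + 3*y + 3 != pos) must hold; in canonical form it is !(tab[w] + 3*y != pos - 3).
Before y := c + 7: !(tab[w] + 3*c != pos - 24)
Before tab[2] := c + c: !(store(tab, 2, 2*c)[w] + 3*c != pos - 24)
Before w := y + 4: !(store(tab, 2, 2*c)[y + 4] + 3*c != pos - 24)
Before tab[4] := 2*pos + 4: !(store(store(tab, 4, 2*pos + 4), 2, 2*c)[y + 4] + 3*c != pos - 24)
Before assert 3*w + 3*w - 9 < 0: 6*w < 9 && (!(store(store(tab, 4, 2*pos + 4), 2, 2*c)[y + 4] + 3*c != pos - 24))
Answer: WP = 6*w < 9 && (!(store(store(tab, 4, 2*pos + 4), 2, 2*c)[y + 4] + 3*c != pos - 24))


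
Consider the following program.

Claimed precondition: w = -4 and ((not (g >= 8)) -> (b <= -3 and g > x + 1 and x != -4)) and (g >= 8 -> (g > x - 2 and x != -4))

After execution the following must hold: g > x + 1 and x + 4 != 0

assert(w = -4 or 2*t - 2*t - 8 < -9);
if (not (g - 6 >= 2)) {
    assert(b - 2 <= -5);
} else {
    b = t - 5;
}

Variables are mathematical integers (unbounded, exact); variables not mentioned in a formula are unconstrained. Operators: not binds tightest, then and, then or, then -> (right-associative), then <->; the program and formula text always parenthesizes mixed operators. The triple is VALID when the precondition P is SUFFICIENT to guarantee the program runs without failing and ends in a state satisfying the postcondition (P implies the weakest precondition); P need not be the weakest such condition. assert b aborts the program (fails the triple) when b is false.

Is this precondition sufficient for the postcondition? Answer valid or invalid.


Working backward. After the program, the postcondition g > x + 1 and x + 4 != 0 must hold; in canonical form it is g > x + 1 and x != -4.
Then branch requires b <= -3 and g > x + 1 and x != -4; else branch requires g > x + 1 and x != -4.
Before the if: ((not (g >= 8)) -> (b <= -3 and g > x + 1 and x != -4)) and (g >= 8 -> (g > x + 1 and x != -4))
Before assert w = -4 or 2*t - 2*t - 8 < -9: w = -4 and ((not (g >= 8)) -> (b <= -3 and g > x + 1 and x != -4)) and (g >= 8 -> (g > x + 1 and x != -4))
The weakest precondition is w = -4 and ((not (g >= 8)) -> (b <= -3 and g > x + 1 and x != -4)) and (g >= 8 -> (g > x + 1 and x != -4)).
Check whether w = -4 and ((not (g >= 8)) -> (b <= -3 and g > x + 1 and x != -4)) and (g >= 8 -> (g > x - 2 and x != -4)) implies it.
Countermodel: at the initial state b = 0, g = 8, w = -4, x = 7, the precondition holds but the weakest precondition fails.
Answer: invalid


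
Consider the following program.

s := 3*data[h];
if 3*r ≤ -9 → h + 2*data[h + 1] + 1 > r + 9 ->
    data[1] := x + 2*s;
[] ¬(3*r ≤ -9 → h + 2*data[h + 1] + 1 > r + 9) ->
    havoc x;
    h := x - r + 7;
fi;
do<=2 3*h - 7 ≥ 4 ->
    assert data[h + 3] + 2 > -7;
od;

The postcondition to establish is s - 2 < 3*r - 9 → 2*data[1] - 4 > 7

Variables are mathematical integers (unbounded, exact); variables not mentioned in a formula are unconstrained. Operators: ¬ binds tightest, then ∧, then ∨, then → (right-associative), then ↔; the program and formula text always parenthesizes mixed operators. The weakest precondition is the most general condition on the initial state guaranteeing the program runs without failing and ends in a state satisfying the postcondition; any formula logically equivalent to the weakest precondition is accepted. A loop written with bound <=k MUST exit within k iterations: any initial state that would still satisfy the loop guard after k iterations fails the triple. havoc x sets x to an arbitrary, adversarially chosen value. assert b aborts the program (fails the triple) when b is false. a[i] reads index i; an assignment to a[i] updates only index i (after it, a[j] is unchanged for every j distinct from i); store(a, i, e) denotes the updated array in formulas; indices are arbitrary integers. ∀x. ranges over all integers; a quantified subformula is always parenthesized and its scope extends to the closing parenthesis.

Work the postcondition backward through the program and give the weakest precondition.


Working backward. After the program, the postcondition s - 2 < 3*r - 9 → 2*data[1] - 4 > 7 must hold; in canonical form it is s < 3*r - 7 → 2*data[1] > 11.
Before the loop (bound <=2), unroll the exhaustion recursion (WP_0 = exit-now case; WP_j = one more guarded iteration, up to j = 2):
  WP_0: (¬(3*h ≥ 11)) ∧ (s < 3*r - 7 → 2*data[1] > 11)
  WP_1: (3*h ≥ 11 → (data[h + 3] > -9 ∧ (¬(3*h ≥ 11)) ∧ (s < 3*r - 7 → 2*data[1] > 11))) ∧ ((¬(3*h ≥ 11)) → (s < 3*r - 7 → 2*data[1] > 11))
  WP_2: (3*h ≥ 11 → (data[h + 3] > -9 ∧ (3*h ≥ 11 → (data[h + 3] > -9 ∧ (¬(3*h ≥ 11)) ∧ (s < 3*r - 7 → 2*data[1] > 11))) ∧ ((¬(3*h ≥ 11)) → (s < 3*r - 7 → 2*data[1] > 11)))) ∧ ((¬(3*h ≥ 11)) → (s < 3*r - 7 → 2*data[1] > 11))
So before the loop: (3*h ≥ 11 → (data[h + 3] > -9 ∧ (3*h ≥ 11 → (data[h + 3] > -9 ∧ (¬(3*h ≥ 11)) ∧ (s < 3*r - 7 → 2*data[1] > 11))) ∧ ((¬(3*h ≥ 11)) → (s < 3*r - 7 → 2*data[1] > 11)))) ∧ ((¬(3*h ≥ 11)) → (s < 3*r - 7 → 2*data[1] > 11))
Then branch requires (3*h ≥ 11 → (store(data, 1, 2*s + x)[h + 3] > -9 ∧ (3*h ≥ 11 → (store(data, 1, 2*s + x)[h + 3] > -9 ∧ (¬(3*h ≥ 11)) ∧ (s < 3*r - 7 → 4*s + 2*x > 11))) ∧ ((¬(3*h ≥ 11)) → (s < 3*r - 7 → 4*s + 2*x > 11)))) ∧ ((¬(3*h ≥ 11)) → (s < 3*r - 7 → 4*s + 2*x > 11)); else branch requires ∀x_1. ((3*x_1 ≥ 3*r - 10 → (data[-r + x_1 + 10] > -9 ∧ (3*x_1 ≥ 3*r - 10 → (data[-r + x_1 + 10] > -9 ∧ (¬(3*x_1 ≥ 3*r - 10)) ∧ (s < 3*r - 7 → 2*data[1] > 11))) ∧ ((¬(3*x_1 ≥ 3*r - 10)) → (s < 3*r - 7 → 2*data[1] > 11)))) ∧ ((¬(3*x_1 ≥ 3*r - 10)) → (s < 3*r - 7 → 2*data[1] > 11))).
Before the if: ((3*r ≤ -9 → 2*data[h + 1] + h > r + 8) → ((3*h ≥ 11 → (store(data, 1, 2*s + x)[h + 3] > -9 ∧ (3*h ≥ 11 → (store(data, 1, 2*s + x)[h + 3] > -9 ∧ (¬(3*h ≥ 11)) ∧ (s < 3*r - 7 → 4*s + 2*x > 11))) ∧ ((¬(3*h ≥ 11)) → (s < 3*r - 7 → 4*s + 2*x > 11)))) ∧ ((¬(3*h ≥ 11)) → (s < 3*r - 7 → 4*s + 2*x > 11)))) ∧ ((¬(3*r ≤ -9 → 2*data[h + 1] + h > r + 8)) → (∀x_1. ((3*x_1 ≥ 3*r - 10 → (data[-r + x_1 + 10] > -9 ∧ (3*x_1 ≥ 3*r - 10 → (data[-r + x_1 + 10] > -9 ∧ (¬(3*x_1 ≥ 3*r - 10)) ∧ (s < 3*r - 7 → 2*data[1] > 11))) ∧ ((¬(3*x_1 ≥ 3*r - 10)) → (s < 3*r - 7 → 2*data[1] > 11)))) ∧ ((¬(3*x_1 ≥ 3*r - 10)) → (s < 3*r - 7 → 2*data[1] > 11)))))
Before s := 3*data[h]: ((3*r ≤ -9 → 2*data[h + 1] + h > r + 8) → ((3*h ≥ 11 → (store(data, 1, 6*data[h] + x)[h + 3] > -9 ∧ (3*h ≥ 11 → (store(data, 1, 6*data[h] + x)[h + 3] > -9 ∧ (¬(3*h ≥ 11)) ∧ (3*data[h] < 3*r - 7 → 12*data[h] + 2*x > 11))) ∧ ((¬(3*h ≥ 11)) → (3*data[h] < 3*r - 7 → 12*data[h] + 2*x > 11)))) ∧ ((¬(3*h ≥ 11)) → (3*data[h] < 3*r - 7 → 12*data[h] + 2*x > 11)))) ∧ ((¬(3*r ≤ -9 → 2*data[h + 1] + h > r + 8)) → (∀x_1. ((3*x_1 ≥ 3*r - 10 → (data[-r + x_1 + 10] > -9 ∧ (3*x_1 ≥ 3*r - 10 → (data[-r + x_1 + 10] > -9 ∧ (¬(3*x_1 ≥ 3*r - 10)) ∧ (3*data[h] < 3*r - 7 → 2*data[1] > 11))) ∧ ((¬(3*x_1 ≥ 3*r - 10)) → (3*data[h] < 3*r - 7 → 2*data[1] > 11)))) ∧ ((¬(3*x_1 ≥ 3*r - 10)) → (3*data[h] < 3*r - 7 → 2*data[1] > 11)))))
Answer: WP = ((3*r ≤ -9 → 2*data[h + 1] + h > r + 8) → ((3*h ≥ 11 → (store(data, 1, 6*data[h] + x)[h + 3] > -9 ∧ (3*h ≥ 11 → (store(data, 1, 6*data[h] + x)[h + 3] > -9 ∧ (¬(3*h ≥ 11)) ∧ (3*data[h] < 3*r - 7 → 12*data[h] + 2*x > 11))) ∧ ((¬(3*h ≥ 11)) → (3*data[h] < 3*r - 7 → 12*data[h] + 2*x > 11)))) ∧ ((¬(3*h ≥ 11)) → (3*data[h] < 3*r - 7 → 12*data[h] + 2*x > 11)))) ∧ ((¬(3*r ≤ -9 → 2*data[h + 1] + h > r + 8)) → (∀x_1. ((3*x_1 ≥ 3*r - 10 → (data[-r + x_1 + 10] > -9 ∧ (3*x_1 ≥ 3*r - 10 → (data[-r + x_1 + 10] > -9 ∧ (¬(3*x_1 ≥ 3*r - 10)) ∧ (3*data[h] < 3*r - 7 → 2*data[1] > 11))) ∧ ((¬(3*x_1 ≥ 3*r - 10)) → (3*data[h] < 3*r - 7 → 2*data[1] > 11)))) ∧ ((¬(3*x_1 ≥ 3*r - 10)) → (3*data[h] < 3*r - 7 → 2*data[1] > 11)))))


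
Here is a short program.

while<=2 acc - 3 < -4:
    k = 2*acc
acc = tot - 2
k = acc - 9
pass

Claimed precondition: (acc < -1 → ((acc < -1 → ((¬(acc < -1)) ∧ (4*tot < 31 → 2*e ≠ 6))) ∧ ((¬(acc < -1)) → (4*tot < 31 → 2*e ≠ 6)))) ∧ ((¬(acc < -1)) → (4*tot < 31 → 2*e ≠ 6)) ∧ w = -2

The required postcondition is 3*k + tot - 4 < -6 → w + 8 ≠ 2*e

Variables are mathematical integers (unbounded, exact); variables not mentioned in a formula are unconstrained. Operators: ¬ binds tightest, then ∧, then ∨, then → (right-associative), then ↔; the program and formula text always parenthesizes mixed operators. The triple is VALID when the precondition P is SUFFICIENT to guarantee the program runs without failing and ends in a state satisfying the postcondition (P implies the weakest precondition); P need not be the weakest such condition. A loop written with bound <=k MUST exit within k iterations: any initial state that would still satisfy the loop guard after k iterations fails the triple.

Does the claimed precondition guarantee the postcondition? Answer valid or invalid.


Working backward. After the program, the postcondition 3*k + tot - 4 < -6 → w + 8 ≠ 2*e must hold; in canonical form it is 3*k + tot < -2 → w ≠ 2*e - 8.
Before skip: 3*k + tot < -2 → w ≠ 2*e - 8
Before k := acc - 9: 3*acc + tot < 25 → w ≠ 2*e - 8
Before acc := tot - 2: 4*tot < 31 → w ≠ 2*e - 8
Before the loop (bound <=2), unroll the exhaustion recursion (WP_0 = exit-now case; WP_j = one more guarded iteration, up to j = 2):
  WP_0: (¬(acc < -1)) ∧ (4*tot < 31 → w ≠ 2*e - 8)
  WP_1: (acc < -1 → ((¬(acc < -1)) ∧ (4*tot < 31 → w ≠ 2*e - 8))) ∧ ((¬(acc < -1)) → (4*tot < 31 → w ≠ 2*e - 8))
  WP_2: (acc < -1 → ((acc < -1 → ((¬(acc < -1)) ∧ (4*tot < 31 → w ≠ 2*e - 8))) ∧ ((¬(acc < -1)) → (4*tot < 31 → w ≠ 2*e - 8)))) ∧ ((¬(acc < -1)) → (4*tot < 31 → w ≠ 2*e - 8))
So before the loop: (acc < -1 → ((acc < -1 → ((¬(acc < -1)) ∧ (4*tot < 31 → w ≠ 2*e - 8))) ∧ ((¬(acc < -1)) → (4*tot < 31 → w ≠ 2*e - 8)))) ∧ ((¬(acc < -1)) → (4*tot < 31 → w ≠ 2*e - 8))
The weakest precondition is (acc < -1 → ((acc < -1 → ((¬(acc < -1)) ∧ (4*tot < 31 → w ≠ 2*e - 8))) ∧ ((¬(acc < -1)) → (4*tot < 31 → w ≠ 2*e - 8)))) ∧ ((¬(acc < -1)) → (4*tot < 31 → w ≠ 2*e - 8)).
Check whether (acc < -1 → ((acc < -1 → ((¬(acc < -1)) ∧ (4*tot < 31 → 2*e ≠ 6))) ∧ ((¬(acc < -1)) → (4*tot < 31 → 2*e ≠ 6)))) ∧ ((¬(acc < -1)) → (4*tot < 31 → 2*e ≠ 6)) ∧ w = -2 implies it.
Every state satisfying the precondition satisfies the weakest precondition: the implication holds.
Answer: valid


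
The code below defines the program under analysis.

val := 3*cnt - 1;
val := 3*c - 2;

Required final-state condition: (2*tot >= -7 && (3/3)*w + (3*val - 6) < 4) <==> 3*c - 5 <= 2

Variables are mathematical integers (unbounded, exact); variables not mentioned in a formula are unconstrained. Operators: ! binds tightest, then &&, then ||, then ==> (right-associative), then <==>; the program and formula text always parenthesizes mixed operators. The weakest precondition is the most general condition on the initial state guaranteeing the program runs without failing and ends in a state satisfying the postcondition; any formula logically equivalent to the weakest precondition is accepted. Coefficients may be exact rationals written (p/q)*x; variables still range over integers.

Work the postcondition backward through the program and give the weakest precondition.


Working backward. After the program, the postcondition (2*tot >= -7 && (3/3)*w + (3*val - 6) < 4) <==> 3*c - 5 <= 2 must hold; in canonical form it is (2*tot >= -7 && 3*val + w < 10) <==> 3*c <= 7.
Before val := 3*c - 2: (2*tot >= -7 && 9*c + w < 16) <==> 3*c <= 7
Before val := 3*cnt - 1: (2*tot >= -7 && 9*c + w < 16) <==> 3*c <= 7
Answer: WP = (2*tot >= -7 && 9*c + w < 16) <==> 3*c <= 7


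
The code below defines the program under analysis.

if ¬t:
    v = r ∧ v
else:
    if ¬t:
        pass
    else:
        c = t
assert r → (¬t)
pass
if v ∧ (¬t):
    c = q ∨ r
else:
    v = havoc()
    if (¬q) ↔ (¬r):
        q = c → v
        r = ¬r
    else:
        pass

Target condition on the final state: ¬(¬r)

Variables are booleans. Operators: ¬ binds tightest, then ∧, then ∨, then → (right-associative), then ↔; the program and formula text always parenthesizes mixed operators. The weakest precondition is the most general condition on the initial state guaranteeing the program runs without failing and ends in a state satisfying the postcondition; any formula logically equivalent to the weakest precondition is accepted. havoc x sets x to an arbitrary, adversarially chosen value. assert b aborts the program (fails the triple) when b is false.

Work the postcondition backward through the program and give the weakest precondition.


Working backward. After the program, the postcondition ¬(¬r) must hold; in canonical form it is r.
Then branch requires r; else branch requires (((¬q) ↔ (¬r)) → (¬r)) ∧ ((¬((¬q) ↔ (¬r))) → r).
Before the if: ((v ∧ (¬t)) → r) ∧ ((¬(v ∧ (¬t))) → ((((¬q) ↔ (¬r)) → (¬r)) ∧ ((¬((¬q) ↔ (¬r))) → r)))
Before skip: ((v ∧ (¬t)) → r) ∧ ((¬(v ∧ (¬t))) → ((((¬q) ↔ (¬r)) → (¬r)) ∧ ((¬((¬q) ↔ (¬r))) → r)))
Before assert r → (¬t): (r → (¬t)) ∧ ((v ∧ (¬t)) → r) ∧ ((¬(v ∧ (¬t))) → ((((¬q) ↔ (¬r)) → (¬r)) ∧ ((¬((¬q) ↔ (¬r))) → r)))
Then branch requires (r → (¬t)) ∧ ((r ∧ v ∧ (¬t)) → r) ∧ ((¬(r ∧ v ∧ (¬t))) → ((((¬q) ↔ (¬r)) → (¬r)) ∧ ((¬((¬q) ↔ (¬r))) → r))); else branch requires ((¬t) → ((r → (¬t)) ∧ ((v ∧ (¬t)) → r) ∧ ((¬(v ∧ (¬t))) → ((((¬q) ↔ (¬r)) → (¬r)) ∧ ((¬((¬q) ↔ (¬r))) → r))))) ∧ (t → ((r → (¬t)) ∧ ((v ∧ (¬t)) → r) ∧ ((¬(v ∧ (¬t))) → ((((¬q) ↔ (¬r)) → (¬r)) ∧ ((¬((¬q) ↔ (¬r))) → r))))).
Before the if: ((¬t) → ((r → (¬t)) ∧ ((r ∧ v ∧ (¬t)) → r) ∧ ((¬(r ∧ v ∧ (¬t))) → ((((¬q) ↔ (¬r)) → (¬r)) ∧ ((¬((¬q) ↔ (¬r))) → r))))) ∧ (t → (((¬t) → ((r → (¬t)) ∧ ((v ∧ (¬t)) → r) ∧ ((¬(v ∧ (¬t))) → ((((¬q) ↔ (¬r)) → (¬r)) ∧ ((¬((¬q) ↔ (¬r))) → r))))) ∧ (t → ((r → (¬t)) ∧ ((v ∧ (¬t)) → r) ∧ ((¬(v ∧ (¬t))) → ((((¬q) ↔ (¬r)) → (¬r)) ∧ ((¬((¬q) ↔ (¬r))) → r)))))))
Answer: WP = ((¬t) → ((r → (¬t)) ∧ ((r ∧ v ∧ (¬t)) → r) ∧ ((¬(r ∧ v ∧ (¬t))) → ((((¬q) ↔ (¬r)) → (¬r)) ∧ ((¬((¬q) ↔ (¬r))) → r))))) ∧ (t → (((¬t) → ((r → (¬t)) ∧ ((v ∧ (¬t)) → r) ∧ ((¬(v ∧ (¬t))) → ((((¬q) ↔ (¬r)) → (¬r)) ∧ ((¬((¬q) ↔ (¬r))) → r))))) ∧ (t → ((r → (¬t)) ∧ ((v ∧ (¬t)) → r) ∧ ((¬(v ∧ (¬t))) → ((((¬q) ↔ (¬r)) → (¬r)) ∧ ((¬((¬q) ↔ (¬r))) → r)))))))
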